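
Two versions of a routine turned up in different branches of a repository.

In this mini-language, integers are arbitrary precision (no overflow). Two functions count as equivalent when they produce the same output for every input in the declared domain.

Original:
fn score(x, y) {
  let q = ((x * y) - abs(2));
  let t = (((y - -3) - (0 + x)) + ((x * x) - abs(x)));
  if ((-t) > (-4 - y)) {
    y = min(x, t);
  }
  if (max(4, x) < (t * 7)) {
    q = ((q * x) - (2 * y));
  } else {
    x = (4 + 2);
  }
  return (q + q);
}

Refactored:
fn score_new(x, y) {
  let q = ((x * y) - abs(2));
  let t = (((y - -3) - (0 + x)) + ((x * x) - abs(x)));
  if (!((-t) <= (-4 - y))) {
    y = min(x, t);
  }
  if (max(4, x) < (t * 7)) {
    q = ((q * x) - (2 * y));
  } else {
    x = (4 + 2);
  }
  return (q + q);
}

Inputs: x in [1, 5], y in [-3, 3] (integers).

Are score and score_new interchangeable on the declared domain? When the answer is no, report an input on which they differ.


Equivalent — the differences include comparison usage differs, boolean connective usage differs, yet no declared input distinguishes the two.
Tracing x=5, y=1: score: q becomes 3; next t becomes 19; next ((-t) > (-4 - y)) evaluates to false; next (max(4, x) < (t * 7)) evaluates to true; next q becomes 13; next final value 26 | score_new: q becomes 3; next t becomes 19; next (!((-t) <= (-4 - y))) evaluates to false; next (max(4, x) < (t * 7)) evaluates to true; next q becomes 13; next final value 26 — matching result 26.
Across all 35 domain points the two functions coincide.
verdict: equivalent


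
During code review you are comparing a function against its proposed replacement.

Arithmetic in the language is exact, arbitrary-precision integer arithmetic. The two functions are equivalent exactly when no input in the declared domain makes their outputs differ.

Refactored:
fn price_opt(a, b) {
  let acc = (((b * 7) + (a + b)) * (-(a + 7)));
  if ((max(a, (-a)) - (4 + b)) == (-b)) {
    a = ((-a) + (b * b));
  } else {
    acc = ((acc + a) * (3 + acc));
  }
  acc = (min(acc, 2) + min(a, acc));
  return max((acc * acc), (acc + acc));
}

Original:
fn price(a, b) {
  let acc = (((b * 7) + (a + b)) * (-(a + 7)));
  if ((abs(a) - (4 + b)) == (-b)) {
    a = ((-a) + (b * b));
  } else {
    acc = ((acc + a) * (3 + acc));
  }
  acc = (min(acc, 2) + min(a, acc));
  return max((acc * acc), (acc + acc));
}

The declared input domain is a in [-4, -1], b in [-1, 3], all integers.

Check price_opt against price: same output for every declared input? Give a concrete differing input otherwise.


The two versions differ — the changes include min/max/abs usage differs.
Tracing a=-3, b=0: price: acc := 12 | ((abs(a) - (4 + b)) == (-b)): false | acc := 135 | acc := -1 | result 1 | price_opt: acc := 12 | ((max(a, (-a)) - (4 + b)) == (-b)): false | acc := 135 | acc := -1 | result 1 — matching result 1.
An exhaustive pass over the 20 declared inputs shows identical outputs.
verdict: equivalent


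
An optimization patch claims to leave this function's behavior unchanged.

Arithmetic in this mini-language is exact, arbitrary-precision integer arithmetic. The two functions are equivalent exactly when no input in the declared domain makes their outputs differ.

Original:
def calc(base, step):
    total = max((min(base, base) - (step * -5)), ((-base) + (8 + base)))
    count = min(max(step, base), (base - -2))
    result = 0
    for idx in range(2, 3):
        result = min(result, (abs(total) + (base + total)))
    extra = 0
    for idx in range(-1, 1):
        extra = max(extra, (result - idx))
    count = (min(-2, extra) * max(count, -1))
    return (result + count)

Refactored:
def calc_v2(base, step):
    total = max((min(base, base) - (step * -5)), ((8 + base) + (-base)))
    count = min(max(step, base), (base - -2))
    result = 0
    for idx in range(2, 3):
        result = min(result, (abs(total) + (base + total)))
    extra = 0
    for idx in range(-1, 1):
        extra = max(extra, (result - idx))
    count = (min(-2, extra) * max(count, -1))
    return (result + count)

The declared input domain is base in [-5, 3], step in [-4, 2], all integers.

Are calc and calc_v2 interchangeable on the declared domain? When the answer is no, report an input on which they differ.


Behavior is preserved: although same computation, different form, the outputs never diverge.
Tracing base=-5, step=-1: calc: total := 8 | count := -3 | result := 0 | iter idx=2: | result := 0 | extra := 0 | iter idx=-1: | extra := 1 | iter idx=0: | extra := 1 | count := 2 | result 2 | calc_v2: total := 8 | count := -3 | result := 0 | iter idx=2: | result := 0 | extra := 0 | iter idx=-1: | extra := 1 | iter idx=0: | extra := 1 | count := 2 | result 2 — matching result 2.
Every one of the 63 inputs gives matching results.
verdict: equivalent


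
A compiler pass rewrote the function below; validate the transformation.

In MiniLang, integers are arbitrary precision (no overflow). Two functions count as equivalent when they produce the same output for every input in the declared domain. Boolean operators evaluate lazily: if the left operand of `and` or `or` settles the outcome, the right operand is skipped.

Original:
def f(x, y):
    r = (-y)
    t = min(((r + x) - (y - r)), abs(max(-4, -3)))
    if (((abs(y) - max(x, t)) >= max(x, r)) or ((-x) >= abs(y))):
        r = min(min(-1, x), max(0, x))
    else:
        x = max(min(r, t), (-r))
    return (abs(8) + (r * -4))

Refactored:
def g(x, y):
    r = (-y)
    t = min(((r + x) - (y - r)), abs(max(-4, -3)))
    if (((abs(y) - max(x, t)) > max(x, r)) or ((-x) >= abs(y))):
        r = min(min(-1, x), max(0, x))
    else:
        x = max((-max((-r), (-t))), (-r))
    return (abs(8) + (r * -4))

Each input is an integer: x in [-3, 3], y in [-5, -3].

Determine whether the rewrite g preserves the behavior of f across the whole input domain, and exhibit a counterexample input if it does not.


Equivalent. Although `((abs(y) - max(x, t)) >= max(x, r))` became `((abs(y) - max(x, t)) > max(x, r))`, no input in the stated domain can expose it.
Sweeping the whole domain (21 inputs) finds no disagreement.
Spot check at x=-2, y=-4 — f: r=4, then t=3, then (((abs(y) - max(x, t)) >= max(x, r)) or ((-x) >= abs(y))) is false, then x=3, then returns -8. g: r=4, then t=3, then (((abs(y) - max(x, t)) > max(x, r)) or ((-x) >= abs(y))) is false, then x=3, then returns -8. Both give -8.
verdict: equivalent


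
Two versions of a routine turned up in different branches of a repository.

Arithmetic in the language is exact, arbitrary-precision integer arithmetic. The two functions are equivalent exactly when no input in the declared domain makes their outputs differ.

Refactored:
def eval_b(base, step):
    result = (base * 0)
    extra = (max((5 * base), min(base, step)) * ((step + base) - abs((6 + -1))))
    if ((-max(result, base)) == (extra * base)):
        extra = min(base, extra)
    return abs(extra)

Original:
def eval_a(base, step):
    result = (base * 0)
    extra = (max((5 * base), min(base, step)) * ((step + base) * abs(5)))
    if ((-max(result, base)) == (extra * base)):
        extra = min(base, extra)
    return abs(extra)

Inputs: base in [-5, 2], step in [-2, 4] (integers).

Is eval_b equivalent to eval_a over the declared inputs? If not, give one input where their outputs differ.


These are not equivalent — on base=-5, step=-2 the outputs split (175 vs 60).
eval_a: result becomes 0; next extra becomes 175; next ((-max(result, base)) == (extra * base)) evaluates to false; next final value 175
eval_b: result becomes 0; next extra becomes 60; next ((-max(result, base)) == (extra * base)) evaluates to false; next final value 60
verdict: not equivalent; witness: base=-5, step=-2


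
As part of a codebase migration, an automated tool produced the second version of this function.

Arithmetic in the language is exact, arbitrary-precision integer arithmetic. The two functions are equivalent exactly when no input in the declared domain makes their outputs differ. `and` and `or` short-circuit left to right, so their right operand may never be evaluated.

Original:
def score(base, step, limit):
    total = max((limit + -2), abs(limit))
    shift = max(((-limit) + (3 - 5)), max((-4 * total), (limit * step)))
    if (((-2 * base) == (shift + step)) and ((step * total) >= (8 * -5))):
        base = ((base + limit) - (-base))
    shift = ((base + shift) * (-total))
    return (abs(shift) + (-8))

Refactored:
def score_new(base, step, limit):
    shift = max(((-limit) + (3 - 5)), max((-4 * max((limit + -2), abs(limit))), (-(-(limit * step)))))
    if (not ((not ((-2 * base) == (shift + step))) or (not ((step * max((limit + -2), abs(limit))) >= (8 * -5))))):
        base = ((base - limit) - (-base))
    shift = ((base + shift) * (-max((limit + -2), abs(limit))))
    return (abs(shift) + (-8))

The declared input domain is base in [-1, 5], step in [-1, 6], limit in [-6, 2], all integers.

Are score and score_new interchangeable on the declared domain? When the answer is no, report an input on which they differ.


base=-1, step=-1, limit=-3 yields -2 from score but 4 from score_new.
verdict: not equivalent; witness: base=-1, step=-1, limit=-3


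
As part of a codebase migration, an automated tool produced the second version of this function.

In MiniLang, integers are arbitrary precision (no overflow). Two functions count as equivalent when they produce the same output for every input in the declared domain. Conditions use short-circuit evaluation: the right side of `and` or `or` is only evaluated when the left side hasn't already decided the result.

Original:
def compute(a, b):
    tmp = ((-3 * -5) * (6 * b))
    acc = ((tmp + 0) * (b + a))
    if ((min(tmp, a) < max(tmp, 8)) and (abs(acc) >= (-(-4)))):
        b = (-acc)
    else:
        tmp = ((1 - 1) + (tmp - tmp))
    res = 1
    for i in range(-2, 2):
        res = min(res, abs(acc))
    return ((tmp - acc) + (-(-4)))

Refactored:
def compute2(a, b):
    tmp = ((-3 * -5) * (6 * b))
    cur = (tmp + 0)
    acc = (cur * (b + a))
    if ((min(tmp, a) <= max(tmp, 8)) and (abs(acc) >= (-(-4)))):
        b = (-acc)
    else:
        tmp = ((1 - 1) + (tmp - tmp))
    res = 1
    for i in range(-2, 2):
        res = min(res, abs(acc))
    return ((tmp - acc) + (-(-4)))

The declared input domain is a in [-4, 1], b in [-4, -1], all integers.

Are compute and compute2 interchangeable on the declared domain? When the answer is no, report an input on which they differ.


Equivalent. The edit looks behavioral (`(min(tmp, a) < max(tmp, 8))` became `(min(tmp, a) <= max(tmp, 8))`), but over these ranges it never changes the outcome.
Across all 24 domain points the two functions coincide.
One worked example (a=-4, b=-3) — compute: tmp becomes -270; next acc becomes 1890; next ((min(tmp, a) < max(tmp, 8)) and (abs(acc) >= (-(-4)))) evaluates to true; next b becomes -1890; next res becomes 1; next at i=-2:; next res becomes 1; next at i=-1:; next res becomes 1; next at i=0:; next res becomes 1; next at i=1:; next res becomes 1; next final value -2156; compute2: tmp becomes -270; next cur becomes -270; next acc becomes 1890; next ((min(tmp, a) <= max(tmp, 8)) and (abs(acc) >= (-(-4)))) evaluates to true; next b becomes -1890; next res becomes 1; next at i=-2:; next res becomes 1; next at i=-1:; next res becomes 1; next at i=0:; next res becomes 1; next at i=1:; next res becomes 1; next final value -2156; agreement on -2156.
verdict: equivalent


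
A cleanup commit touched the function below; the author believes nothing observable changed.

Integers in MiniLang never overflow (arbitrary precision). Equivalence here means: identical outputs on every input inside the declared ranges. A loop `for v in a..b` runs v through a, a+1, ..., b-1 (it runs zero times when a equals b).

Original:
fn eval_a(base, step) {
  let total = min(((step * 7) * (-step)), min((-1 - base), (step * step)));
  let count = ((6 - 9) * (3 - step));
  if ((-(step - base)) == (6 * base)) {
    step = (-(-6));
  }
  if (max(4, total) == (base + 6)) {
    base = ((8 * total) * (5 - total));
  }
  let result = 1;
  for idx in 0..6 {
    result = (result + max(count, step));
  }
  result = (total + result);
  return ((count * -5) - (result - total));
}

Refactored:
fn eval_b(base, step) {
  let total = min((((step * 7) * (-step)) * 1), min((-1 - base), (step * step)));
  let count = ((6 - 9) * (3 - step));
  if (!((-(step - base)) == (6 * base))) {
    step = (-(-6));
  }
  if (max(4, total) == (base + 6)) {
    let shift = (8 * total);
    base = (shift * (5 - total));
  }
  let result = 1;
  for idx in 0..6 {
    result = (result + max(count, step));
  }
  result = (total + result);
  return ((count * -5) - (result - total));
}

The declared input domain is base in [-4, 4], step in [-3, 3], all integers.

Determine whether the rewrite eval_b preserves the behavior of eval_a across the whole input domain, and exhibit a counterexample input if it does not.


Run the pair on base=-4, step=-3.
eval_a: total := -63 | count := -18 | ((-(step - base)) == (6 * base)): false | (max(4, total) == (base + 6)): false | result := 1 | iter idx=0: | result := -2 | iter idx=1: | result := -5 | iter idx=2: | result := -8 | iter idx=3: | result := -11 | iter idx=4: | result := -14 | iter idx=5: | result := -17 | result := -80 | result 107
eval_b: total := -63 | count := -18 | (!((-(step - base)) == (6 * base))): true | step := 6 | (max(4, total) == (base + 6)): false | result := 1 | iter idx=0: | result := 7 | iter idx=1: | result := 13 | iter idx=2: | result := 19 | iter idx=3: | result := 25 | iter idx=4: | result := 31 | iter idx=5: | result := 37 | result := -26 | result 53
107 vs 53 — the two versions disagree here.
verdict: not equivalent; witness: base=-4, step=-3


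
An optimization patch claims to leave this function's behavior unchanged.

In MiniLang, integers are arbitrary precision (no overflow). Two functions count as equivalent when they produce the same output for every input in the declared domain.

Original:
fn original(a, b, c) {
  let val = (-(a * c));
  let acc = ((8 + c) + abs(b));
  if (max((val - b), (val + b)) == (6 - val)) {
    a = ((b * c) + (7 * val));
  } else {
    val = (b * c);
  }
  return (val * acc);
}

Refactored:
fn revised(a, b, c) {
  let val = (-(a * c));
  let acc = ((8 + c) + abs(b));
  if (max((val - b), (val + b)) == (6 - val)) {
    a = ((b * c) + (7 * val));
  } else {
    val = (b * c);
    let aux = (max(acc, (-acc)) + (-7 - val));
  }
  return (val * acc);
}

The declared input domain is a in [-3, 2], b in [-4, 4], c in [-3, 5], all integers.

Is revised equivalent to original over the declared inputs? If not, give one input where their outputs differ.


The suspicious-looking change has no observable effect anywhere in the declared ranges.
Tracing a=1, b=0, c=4: original: val = -4; acc = 12; (max((val - b), (val + b)) == (6 - val)) -> false; val = 0; return 0 | revised: val = -4; acc = 12; (max((val - b), (val + b)) == (6 - val)) -> false; val = 0; aux = 5; return 0 — matching result 0.
Checked all 486 inputs in the declared domain: the outputs agree on every one.
verdict: equivalent


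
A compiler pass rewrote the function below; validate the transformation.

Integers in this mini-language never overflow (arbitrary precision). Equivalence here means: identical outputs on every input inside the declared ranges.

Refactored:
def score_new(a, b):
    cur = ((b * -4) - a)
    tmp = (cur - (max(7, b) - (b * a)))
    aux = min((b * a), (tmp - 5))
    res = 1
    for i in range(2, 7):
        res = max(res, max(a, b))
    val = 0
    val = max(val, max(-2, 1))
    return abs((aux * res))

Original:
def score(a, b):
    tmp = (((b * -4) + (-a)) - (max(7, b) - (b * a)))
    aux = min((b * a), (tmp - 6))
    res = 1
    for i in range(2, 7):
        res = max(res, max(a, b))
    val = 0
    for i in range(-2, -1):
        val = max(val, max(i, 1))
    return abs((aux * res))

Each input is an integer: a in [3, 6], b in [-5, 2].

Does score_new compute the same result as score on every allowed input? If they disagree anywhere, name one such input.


There is a counterexample at a=3, b=-3: 39 on one side, 36 on the other.
score: tmp=-7, then aux=-13, then res=1, then (i=2), then res=3, then (i=3), then res=3, then (i=4), then res=3, then (i=5), then res=3, then (i=6), then res=3, then val=0, then (i=-2), then val=1, then returns 39
score_new: cur=9, then tmp=-7, then aux=-12, then res=1, then (i=2), then res=3, then (i=3), then res=3, then (i=4), then res=3, then (i=5), then res=3, then (i=6), then res=3, then val=0, then val=1, then returns 36
verdict: not equivalent; witness: a=3, b=-3


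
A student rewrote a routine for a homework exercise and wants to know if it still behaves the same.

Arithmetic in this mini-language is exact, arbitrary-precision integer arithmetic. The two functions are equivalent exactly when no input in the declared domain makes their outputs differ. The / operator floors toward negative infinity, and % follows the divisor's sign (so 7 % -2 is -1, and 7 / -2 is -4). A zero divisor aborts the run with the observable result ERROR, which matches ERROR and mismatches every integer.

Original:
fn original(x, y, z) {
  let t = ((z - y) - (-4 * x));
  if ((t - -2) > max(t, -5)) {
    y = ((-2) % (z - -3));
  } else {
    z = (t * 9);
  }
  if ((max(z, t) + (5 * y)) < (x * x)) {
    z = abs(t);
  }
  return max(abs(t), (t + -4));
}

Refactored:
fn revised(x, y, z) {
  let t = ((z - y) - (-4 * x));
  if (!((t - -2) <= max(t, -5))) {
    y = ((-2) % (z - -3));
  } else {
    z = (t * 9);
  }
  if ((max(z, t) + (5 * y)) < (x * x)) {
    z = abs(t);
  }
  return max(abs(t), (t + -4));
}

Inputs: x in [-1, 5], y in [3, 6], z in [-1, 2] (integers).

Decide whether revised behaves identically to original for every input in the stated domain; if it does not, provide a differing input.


Comparing the listings, the differences include: comparison usage differs, boolean connective usage differs.
One worked example (x=2, y=3, z=2) — original: t=7, then ((t - -2) > max(t, -5)) is true, then y=3, then ((max(z, t) + (5 * y)) < (x * x)) is false, then returns 7; revised: t=7, then (!((t - -2) <= max(t, -5))) is true, then y=3, then ((max(z, t) + (5 * y)) < (x * x)) is false, then returns 7; agreement on 7.
An exhaustive pass over the 112 declared inputs shows identical outputs.
verdict: equivalent


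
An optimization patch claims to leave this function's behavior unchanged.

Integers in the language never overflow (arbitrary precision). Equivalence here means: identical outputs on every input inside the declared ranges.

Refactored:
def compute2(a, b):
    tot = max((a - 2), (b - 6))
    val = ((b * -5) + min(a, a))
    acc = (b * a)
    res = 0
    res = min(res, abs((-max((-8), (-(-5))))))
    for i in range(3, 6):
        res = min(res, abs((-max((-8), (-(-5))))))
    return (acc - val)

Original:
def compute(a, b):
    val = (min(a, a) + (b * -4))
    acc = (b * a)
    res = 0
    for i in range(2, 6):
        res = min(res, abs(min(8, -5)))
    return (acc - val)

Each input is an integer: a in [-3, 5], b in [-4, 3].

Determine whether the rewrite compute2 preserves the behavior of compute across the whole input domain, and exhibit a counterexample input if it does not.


Not equivalent: a=-3, b=-4 separates them (-1 vs -5).
compute: val := 13 | acc := 12 | res := 0 | iter i=2: | res := 0 | iter i=3: | res := 0 | iter i=4: | res := 0 | iter i=5: | res := 0 | result -1
compute2: tot := -5 | val := 17 | acc := 12 | res := 0 | res := 0 | iter i=3: | res := 0 | iter i=4: | res := 0 | iter i=5: | res := 0 | result -5
verdict: not equivalent; witness: a=-3, b=-4


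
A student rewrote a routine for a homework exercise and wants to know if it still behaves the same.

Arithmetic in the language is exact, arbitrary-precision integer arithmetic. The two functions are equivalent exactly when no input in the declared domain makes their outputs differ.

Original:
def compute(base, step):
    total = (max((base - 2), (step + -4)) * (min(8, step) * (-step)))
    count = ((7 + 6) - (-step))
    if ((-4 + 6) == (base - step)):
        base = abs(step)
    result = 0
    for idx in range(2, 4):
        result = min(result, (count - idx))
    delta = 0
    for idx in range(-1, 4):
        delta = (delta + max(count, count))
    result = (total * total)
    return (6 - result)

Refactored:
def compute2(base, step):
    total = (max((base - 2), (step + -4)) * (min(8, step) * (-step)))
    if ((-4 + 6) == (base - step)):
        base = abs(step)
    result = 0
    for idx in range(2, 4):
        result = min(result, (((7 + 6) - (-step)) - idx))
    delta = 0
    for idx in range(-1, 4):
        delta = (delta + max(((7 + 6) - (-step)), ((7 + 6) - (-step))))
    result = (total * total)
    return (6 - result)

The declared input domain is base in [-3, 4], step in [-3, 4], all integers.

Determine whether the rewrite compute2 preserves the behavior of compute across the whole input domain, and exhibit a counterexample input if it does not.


Comparing the listings, the differences include: constant usage differs; statement counts differ; arithmetic usage differs; local variable names differ.
One worked example (base=0, step=1) — compute: total=2, then count=14, then ((-4 + 6) == (base - step)) is false, then result=0, then (idx=2), then result=0, then (idx=3), then result=0, then delta=0, then (idx=-1), then delta=14, then (idx=0), then delta=28, then (idx=1), then delta=42, then (idx=2), then delta=56, then (idx=3), then delta=70, then result=4, then returns 2; compute2: total=2, then ((-4 + 6) == (base - step)) is false, then result=0, then (idx=2), then result=0, then (idx=3), then result=0, then delta=0, then (idx=-1), then delta=14, then (idx=0), then delta=28, then (idx=1), then delta=42, then (idx=2), then delta=56, then (idx=3), then delta=70, then result=4, then returns 2; agreement on 2.
Checked all 64 inputs in the declared domain: the outputs agree on every one.
verdict: equivalent


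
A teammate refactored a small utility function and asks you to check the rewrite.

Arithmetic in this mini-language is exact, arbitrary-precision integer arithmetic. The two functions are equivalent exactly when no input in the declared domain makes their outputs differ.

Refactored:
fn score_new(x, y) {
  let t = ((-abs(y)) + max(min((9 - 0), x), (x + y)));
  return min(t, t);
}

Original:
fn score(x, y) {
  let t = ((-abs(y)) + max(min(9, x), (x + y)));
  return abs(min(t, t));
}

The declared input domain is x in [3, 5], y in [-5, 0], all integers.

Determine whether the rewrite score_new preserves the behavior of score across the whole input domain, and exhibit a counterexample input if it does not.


Run the pair on x=3, y=-5.
score: t becomes -2; next final value 2
score_new: t becomes -2; next final value -2
2 vs -2 — the two versions disagree here.
verdict: not equivalent; witness: x=3, y=-5


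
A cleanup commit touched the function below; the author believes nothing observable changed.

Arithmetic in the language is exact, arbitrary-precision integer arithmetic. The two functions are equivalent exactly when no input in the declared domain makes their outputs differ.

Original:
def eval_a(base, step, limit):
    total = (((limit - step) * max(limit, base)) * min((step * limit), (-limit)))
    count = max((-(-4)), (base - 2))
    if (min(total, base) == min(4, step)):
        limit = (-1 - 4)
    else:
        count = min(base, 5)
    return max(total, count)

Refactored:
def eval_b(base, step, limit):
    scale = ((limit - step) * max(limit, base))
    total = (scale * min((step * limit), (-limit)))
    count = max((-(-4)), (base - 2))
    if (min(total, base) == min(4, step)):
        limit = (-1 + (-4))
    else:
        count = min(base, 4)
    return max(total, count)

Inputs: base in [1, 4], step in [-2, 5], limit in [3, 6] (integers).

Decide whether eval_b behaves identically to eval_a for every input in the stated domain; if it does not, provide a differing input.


Equivalent. The edit looks behavioral (`5` became `4`), but over these ranges it never changes the outcome.
Across all 128 domain points the two functions coincide.
Tracing base=2, step=1, limit=4: eval_a: total=-48, then count=4, then (min(total, base) == min(4, step)) is false, then count=2, then returns 2 | eval_b: scale=12, then total=-48, then count=4, then (min(total, base) == min(4, step)) is false, then count=2, then returns 2 — matching result 2.
verdict: equivalent


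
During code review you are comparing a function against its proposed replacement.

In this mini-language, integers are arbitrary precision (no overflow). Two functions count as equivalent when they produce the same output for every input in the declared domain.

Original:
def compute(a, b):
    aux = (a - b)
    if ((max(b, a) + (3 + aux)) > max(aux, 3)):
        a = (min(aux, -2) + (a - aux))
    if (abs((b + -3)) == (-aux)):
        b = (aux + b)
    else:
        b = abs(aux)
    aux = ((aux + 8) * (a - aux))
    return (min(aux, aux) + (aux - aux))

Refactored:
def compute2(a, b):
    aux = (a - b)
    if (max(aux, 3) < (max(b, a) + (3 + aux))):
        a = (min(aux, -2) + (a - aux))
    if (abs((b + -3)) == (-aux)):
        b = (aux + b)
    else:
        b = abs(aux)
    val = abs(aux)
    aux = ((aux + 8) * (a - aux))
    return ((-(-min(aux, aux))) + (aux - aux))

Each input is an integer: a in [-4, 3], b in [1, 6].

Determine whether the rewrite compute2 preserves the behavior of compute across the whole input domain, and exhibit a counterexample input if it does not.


This is a faithful refactor — statement counts differ; min/max/abs usage differs; comparison usage differs; local variable names differ, but the computed results match everywhere.
Spot check at a=-1, b=1 — compute: aux := -2 | ((max(b, a) + (3 + aux)) > max(aux, 3)): false | (abs((b + -3)) == (-aux)): true | b := -1 | aux := 6 | result 6. compute2: aux := -2 | (max(aux, 3) < (max(b, a) + (3 + aux))): false | (abs((b + -3)) == (-aux)): true | b := -1 | val := 2 | aux := 6 | result 6. Both give 6.
Every one of the 48 inputs gives matching results.
verdict: equivalent


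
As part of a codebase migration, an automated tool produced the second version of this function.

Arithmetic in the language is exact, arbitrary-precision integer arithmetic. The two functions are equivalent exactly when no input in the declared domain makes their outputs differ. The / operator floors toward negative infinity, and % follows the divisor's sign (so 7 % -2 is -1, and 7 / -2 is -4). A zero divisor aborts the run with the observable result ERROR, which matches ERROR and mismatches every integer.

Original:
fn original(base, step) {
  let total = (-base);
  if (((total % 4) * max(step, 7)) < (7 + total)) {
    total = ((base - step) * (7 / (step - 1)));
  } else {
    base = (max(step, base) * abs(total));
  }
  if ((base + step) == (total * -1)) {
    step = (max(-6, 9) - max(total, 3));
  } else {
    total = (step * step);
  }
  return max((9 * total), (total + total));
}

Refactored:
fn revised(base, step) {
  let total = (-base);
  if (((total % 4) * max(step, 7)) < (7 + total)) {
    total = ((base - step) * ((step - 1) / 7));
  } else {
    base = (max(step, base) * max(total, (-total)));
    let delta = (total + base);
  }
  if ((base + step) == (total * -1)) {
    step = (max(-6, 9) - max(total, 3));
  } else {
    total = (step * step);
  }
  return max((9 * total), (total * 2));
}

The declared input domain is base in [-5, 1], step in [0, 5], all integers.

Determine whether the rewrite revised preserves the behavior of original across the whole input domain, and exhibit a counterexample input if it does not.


Input base=-5, step=0: 0 from original versus 45 from revised.
verdict: not equivalent; witness: base=-5, step=0


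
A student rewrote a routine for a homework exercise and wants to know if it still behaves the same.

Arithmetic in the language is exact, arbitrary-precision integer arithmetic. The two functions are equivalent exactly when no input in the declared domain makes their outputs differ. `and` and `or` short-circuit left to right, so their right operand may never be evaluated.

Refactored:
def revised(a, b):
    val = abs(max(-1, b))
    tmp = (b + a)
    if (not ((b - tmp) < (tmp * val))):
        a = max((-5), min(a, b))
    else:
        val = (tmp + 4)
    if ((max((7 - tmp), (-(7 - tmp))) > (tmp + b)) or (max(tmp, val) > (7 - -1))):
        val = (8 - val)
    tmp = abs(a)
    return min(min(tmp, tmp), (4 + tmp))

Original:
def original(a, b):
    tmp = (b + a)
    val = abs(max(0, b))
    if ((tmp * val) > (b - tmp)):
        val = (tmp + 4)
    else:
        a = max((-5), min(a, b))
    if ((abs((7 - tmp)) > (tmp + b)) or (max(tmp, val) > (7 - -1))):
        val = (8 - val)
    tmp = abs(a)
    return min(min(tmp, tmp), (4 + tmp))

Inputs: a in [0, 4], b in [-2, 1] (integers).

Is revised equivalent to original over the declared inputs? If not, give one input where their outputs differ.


Consider the input a=1, b=-2.
original: tmp becomes -1; next val becomes 0; next ((tmp * val) > (b - tmp)) evaluates to true; next val becomes 3; next ((abs((7 - tmp)) > (tmp + b)) or (max(tmp, val) > (7 - -1))) evaluates to true; next val becomes 5; next tmp becomes 1; next final value 1
revised: val becomes 1; next tmp becomes -1; next (not ((b - tmp) < (tmp * val))) evaluates to true; next a becomes -2; next ((max((7 - tmp), (-(7 - tmp))) > (tmp + b)) or (max(tmp, val) > (7 - -1))) evaluates to true; next val becomes 7; next tmp becomes 2; next final value 2
1 vs 2 — the two versions disagree here.
verdict: not equivalent; witness: a=1, b=-2


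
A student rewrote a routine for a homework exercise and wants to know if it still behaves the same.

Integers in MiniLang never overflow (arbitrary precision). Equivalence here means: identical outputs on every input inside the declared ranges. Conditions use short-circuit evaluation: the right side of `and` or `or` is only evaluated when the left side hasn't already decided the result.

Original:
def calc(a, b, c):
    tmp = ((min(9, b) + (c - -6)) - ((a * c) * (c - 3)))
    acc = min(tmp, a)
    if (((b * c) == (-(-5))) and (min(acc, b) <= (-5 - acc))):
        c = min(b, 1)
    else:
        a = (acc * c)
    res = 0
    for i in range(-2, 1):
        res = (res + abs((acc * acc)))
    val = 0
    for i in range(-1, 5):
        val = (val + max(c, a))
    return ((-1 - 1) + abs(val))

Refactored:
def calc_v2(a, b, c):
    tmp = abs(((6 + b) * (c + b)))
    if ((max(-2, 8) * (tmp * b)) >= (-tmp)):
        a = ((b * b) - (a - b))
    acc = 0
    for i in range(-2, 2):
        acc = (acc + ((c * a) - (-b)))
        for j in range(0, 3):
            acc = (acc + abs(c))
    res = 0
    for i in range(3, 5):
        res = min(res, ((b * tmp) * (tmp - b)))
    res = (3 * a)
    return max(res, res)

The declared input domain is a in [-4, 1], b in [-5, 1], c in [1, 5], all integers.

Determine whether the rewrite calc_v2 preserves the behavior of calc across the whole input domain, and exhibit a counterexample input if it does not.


Consider the input a=-4, b=-5, c=1.
calc: tmp=-6, then acc=-6, then (((b * c) == (-(-5))) and (min(acc, b) <= (-5 - acc))) is false, then a=-6, then res=0, then (i=-2), then res=36, then (i=-1), then res=72, then (i=0), then res=108, then val=0, then (i=-1), then val=1, then (i=0), then val=2, then (i=1), then val=3, then (i=2), then val=4, then (i=3), then val=5, then (i=4), then val=6, then returns 4
calc_v2: tmp=4, then ((max(-2, 8) * (tmp * b)) >= (-tmp)) is false, then acc=0, then (i=-2), then acc=-9, then (j=0), then acc=-8, then (j=1), then acc=-7, then (j=2), then acc=-6, then (i=-1), then acc=-15, then (j=0), then acc=-14, then (j=1), then acc=-13, then (j=2), then acc=-12, then (i=0), then acc=-21, then (j=0), then acc=-20, then (j=1), then acc=-19, then (j=2), then acc=-18, then (i=1), then acc=-27, then (j=0), then acc=-26, then (j=1), then acc=-25, then (j=2), then acc=-24, then res=0, then (i=3), then res=-180, then (i=4), then res=-180, then res=-12, then returns -12
4 vs -12 — the two versions disagree here.
verdict: not equivalent; witness: a=-4, b=-5, c=1


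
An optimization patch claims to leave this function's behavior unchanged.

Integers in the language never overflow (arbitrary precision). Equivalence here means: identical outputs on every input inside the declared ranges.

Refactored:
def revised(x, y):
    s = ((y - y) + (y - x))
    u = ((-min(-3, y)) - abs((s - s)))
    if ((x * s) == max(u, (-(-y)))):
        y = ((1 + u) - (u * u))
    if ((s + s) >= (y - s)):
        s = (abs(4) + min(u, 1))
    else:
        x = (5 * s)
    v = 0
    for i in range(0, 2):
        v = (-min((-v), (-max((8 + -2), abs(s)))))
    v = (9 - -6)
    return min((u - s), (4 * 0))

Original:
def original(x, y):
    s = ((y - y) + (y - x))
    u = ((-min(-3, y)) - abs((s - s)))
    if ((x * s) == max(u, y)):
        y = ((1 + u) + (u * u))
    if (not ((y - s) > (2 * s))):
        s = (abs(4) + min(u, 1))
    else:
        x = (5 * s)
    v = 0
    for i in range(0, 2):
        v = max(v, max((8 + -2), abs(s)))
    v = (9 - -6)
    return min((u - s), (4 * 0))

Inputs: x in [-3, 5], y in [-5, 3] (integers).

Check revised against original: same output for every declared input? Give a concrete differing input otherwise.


Take x=-2, y=-4.
original: s becomes -2; next u becomes 4; next ((x * s) == max(u, y)) evaluates to true; next y becomes 21; next (not ((y - s) > (2 * s))) evaluates to false; next x becomes -10; next v becomes 0; next at i=0:; next v becomes 6; next at i=1:; next v becomes 6; next v becomes 15; next final value 0
revised: s becomes -2; next u becomes 4; next ((x * s) == max(u, (-(-y)))) evaluates to true; next y becomes -11; next ((s + s) >= (y - s)) evaluates to true; next s becomes 5; next v becomes 0; next at i=0:; next v becomes 6; next at i=1:; next v becomes 6; next v becomes 15; next final value -1
0 vs -1 — the two versions disagree here.
verdict: not equivalent; witness: x=-2, y=-4


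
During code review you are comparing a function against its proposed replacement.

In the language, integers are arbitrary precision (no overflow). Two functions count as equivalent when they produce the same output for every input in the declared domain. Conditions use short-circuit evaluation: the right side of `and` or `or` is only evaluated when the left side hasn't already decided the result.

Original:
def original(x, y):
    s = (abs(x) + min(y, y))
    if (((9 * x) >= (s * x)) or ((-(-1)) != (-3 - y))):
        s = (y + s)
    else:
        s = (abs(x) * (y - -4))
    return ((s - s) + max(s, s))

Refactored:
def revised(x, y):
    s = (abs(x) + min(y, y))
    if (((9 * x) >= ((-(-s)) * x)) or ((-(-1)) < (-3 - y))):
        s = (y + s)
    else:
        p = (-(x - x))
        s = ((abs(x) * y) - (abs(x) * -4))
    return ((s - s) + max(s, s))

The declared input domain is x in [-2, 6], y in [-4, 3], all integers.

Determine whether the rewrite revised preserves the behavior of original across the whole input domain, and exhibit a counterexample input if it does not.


On input x=-2, y=-3, original returns -4 while revised returns 2.
verdict: not equivalent; witness: x=-2, y=-3


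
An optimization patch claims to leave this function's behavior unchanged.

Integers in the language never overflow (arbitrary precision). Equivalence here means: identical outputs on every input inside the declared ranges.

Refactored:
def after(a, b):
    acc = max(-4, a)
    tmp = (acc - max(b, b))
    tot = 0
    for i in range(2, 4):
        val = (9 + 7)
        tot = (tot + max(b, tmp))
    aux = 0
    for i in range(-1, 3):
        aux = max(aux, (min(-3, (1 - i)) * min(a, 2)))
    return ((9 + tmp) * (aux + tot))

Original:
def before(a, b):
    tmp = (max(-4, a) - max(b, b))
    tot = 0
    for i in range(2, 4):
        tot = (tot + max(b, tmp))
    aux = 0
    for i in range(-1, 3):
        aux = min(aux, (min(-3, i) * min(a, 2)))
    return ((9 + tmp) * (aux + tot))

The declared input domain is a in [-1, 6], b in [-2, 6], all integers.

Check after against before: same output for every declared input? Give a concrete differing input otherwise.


Try a=-1, b=-2.
before: tmp = 1; tot = 0; [i=2]; tot = 1; [i=3]; tot = 2; aux = 0; [i=-1]; aux = 0; [i=0]; aux = 0; [i=1]; aux = 0; [i=2]; aux = 0; return 20
after: acc = -1; tmp = 1; tot = 0; [i=2]; val = 16; tot = 1; [i=3]; val = 16; tot = 2; aux = 0; [i=-1]; aux = 3; [i=0]; aux = 3; [i=1]; aux = 3; [i=2]; aux = 3; return 50
20 against 50: the behavior changed.
verdict: not equivalent; witness: a=-1, b=-2


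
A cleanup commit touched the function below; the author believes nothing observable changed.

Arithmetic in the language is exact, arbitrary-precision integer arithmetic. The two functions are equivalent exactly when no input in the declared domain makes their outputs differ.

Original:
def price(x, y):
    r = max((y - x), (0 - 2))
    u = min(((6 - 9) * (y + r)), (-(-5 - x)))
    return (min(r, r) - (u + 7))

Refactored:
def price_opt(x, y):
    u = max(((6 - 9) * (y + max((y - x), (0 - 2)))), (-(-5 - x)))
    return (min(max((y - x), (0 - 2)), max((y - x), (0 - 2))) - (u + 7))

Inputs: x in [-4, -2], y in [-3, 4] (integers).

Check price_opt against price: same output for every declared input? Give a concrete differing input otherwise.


These are not equivalent — on x=-4, y=-3 the outputs split (-7 vs -12).
price: r becomes 1; next u becomes 1; next final value -7
price_opt: u becomes 6; next final value -12
verdict: not equivalent; witness: x=-4, y=-3


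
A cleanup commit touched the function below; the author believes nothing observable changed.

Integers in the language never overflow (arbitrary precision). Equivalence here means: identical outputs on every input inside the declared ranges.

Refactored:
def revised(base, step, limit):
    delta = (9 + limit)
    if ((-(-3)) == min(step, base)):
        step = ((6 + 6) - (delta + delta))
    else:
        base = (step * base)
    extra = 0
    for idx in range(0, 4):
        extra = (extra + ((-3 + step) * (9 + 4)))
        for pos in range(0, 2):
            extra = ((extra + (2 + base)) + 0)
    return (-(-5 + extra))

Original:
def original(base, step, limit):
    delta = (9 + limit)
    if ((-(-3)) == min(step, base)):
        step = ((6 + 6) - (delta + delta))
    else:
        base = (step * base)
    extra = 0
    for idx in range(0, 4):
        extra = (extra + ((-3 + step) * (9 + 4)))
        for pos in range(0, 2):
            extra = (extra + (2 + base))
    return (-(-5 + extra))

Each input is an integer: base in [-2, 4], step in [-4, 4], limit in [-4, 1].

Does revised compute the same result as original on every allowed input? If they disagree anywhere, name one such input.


Side by side, the visible changes include: arithmetic usage differs; also constant usage differs.
Spot check at base=-2, step=4, limit=-1 — original: delta=8, then ((-(-3)) == min(step, base)) is false, then base=-8, then extra=0, then (idx=0), then extra=13, then (pos=0), then extra=7, then (pos=1), then extra=1, then (idx=1), then extra=14, then (pos=0), then extra=8, then (pos=1), then extra=2, then (idx=2), then extra=15, then (pos=0), then extra=9, then (pos=1), then extra=3, then (idx=3), then extra=16, then (pos=0), then extra=10, then (pos=1), then extra=4, then returns 1. revised: delta=8, then ((-(-3)) == min(step, base)) is false, then base=-8, then extra=0, then (idx=0), then extra=13, then (pos=0), then extra=7, then (pos=1), then extra=1, then (idx=1), then extra=14, then (pos=0), then extra=8, then (pos=1), then extra=2, then (idx=2), then extra=15, then (pos=0), then extra=9, then (pos=1), then extra=3, then (idx=3), then extra=16, then (pos=0), then extra=10, then (pos=1), then extra=4, then returns 1. Both give 1.
An exhaustive pass over the 378 declared inputs shows identical outputs.
verdict: equivalent


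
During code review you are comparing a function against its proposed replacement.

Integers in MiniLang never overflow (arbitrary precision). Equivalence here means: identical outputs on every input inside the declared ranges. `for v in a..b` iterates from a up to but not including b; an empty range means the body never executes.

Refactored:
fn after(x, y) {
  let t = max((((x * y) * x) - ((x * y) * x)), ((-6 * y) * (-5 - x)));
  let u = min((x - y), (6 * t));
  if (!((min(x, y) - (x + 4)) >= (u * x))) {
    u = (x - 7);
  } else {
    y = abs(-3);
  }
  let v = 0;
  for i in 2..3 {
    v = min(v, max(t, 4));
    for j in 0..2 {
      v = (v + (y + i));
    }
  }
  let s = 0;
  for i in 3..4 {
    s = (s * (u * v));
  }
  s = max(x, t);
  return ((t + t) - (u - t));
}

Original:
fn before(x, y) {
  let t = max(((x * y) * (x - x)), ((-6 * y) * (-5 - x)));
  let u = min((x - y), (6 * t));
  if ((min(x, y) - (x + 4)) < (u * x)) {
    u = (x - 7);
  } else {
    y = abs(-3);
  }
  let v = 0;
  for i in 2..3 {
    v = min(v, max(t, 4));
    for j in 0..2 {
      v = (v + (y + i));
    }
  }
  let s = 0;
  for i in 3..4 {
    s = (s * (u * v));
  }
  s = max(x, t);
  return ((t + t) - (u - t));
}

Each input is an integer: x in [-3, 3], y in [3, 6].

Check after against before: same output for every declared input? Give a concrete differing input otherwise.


Behavior is preserved: although comparison usage differs, and arithmetic usage differs, and boolean connective usage differs, the outputs never diverge.
As a probe, take x=1, y=3: before runs t := 108 | u := -2 | ((min(x, y) - (x + 4)) < (u * x)): true | u := -6 | v := 0 | iter i=2: | v := 0 | iter j=0: | v := 5 | iter j=1: | v := 10 | s := 0 | iter i=3: | s := 0 | s := 108 | result 330; after runs t := 108 | u := -2 | (!((min(x, y) - (x + 4)) >= (u * x))): true | u := -6 | v := 0 | iter i=2: | v := 0 | iter j=0: | v := 5 | iter j=1: | v := 10 | s := 0 | iter i=3: | s := 0 | s := 108 | result 330; both end at 330.
An exhaustive pass over the 28 declared inputs shows identical outputs.
verdict: equivalent
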